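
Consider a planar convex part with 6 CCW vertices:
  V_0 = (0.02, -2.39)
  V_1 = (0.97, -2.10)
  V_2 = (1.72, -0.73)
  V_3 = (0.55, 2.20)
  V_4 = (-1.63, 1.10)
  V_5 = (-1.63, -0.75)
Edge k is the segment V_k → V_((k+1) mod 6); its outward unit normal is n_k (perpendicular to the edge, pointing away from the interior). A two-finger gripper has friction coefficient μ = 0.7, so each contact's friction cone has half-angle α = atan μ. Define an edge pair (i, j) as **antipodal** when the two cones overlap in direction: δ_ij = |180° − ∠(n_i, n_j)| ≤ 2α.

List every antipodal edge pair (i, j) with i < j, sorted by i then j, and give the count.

count = 5; pairs: (0,3), (1,3), (1,4), (2,4), (2,5)

α = atan 0.7 = 34.99°;  2α = 69.98°
n_0 = (+0.2920, -0.9564)
n_1 = (+0.8772, -0.4802)
n_2 = (+0.9287, +0.3708)
n_3 = (-0.4505, +0.8928)
n_4 = (-1.0000, -0.0000)
n_5 = (-0.7050, -0.7093)
  (0,1): δ = 135.67°  ·
  (0,2): δ = 85.21°  ·
  (0,3): δ = 9.80°  ✓
  (0,4): δ = 73.02°  ·
  (0,5): δ = 118.20°  ·
  (1,2): δ = 129.53°  ·
  (1,3): δ = 34.53°  ✓
  (1,4): δ = 28.70°  ✓
  (1,5): δ = 73.87°  ·
  (2,3): δ = 84.99°  ·
  (2,4): δ = 21.77°  ✓
  (2,5): δ = 23.41°  ✓
  (3,4): δ = 116.77°  ·
  (3,5): δ = 71.60°  ·
  (4,5): δ = 134.83°  ·
antipodal pairs: 5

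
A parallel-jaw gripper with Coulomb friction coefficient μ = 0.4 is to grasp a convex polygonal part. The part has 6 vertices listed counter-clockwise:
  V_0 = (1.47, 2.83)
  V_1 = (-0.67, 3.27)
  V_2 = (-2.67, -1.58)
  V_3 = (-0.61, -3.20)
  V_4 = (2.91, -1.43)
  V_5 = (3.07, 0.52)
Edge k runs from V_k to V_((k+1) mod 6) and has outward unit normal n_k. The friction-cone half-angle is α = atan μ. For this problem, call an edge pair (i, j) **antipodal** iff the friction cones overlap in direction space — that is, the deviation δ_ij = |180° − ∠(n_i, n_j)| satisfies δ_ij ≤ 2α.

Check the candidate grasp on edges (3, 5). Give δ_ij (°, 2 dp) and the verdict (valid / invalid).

α = atan 0.4 = 21.80°;  2α = 43.60°
edge 3: e_3 = (+3.52, +1.77);  n_3 = (+0.4492, -0.8934)
edge 5: e_5 = (-1.60, +2.31);  n_5 = (+0.8221, +0.5694)
∠(n_3, n_5) = 98.01°
δ = |180° − 98.01°| = 81.99°
81.99° > 2α = 43.60°  →  invalid

δ = 81.99°, invalid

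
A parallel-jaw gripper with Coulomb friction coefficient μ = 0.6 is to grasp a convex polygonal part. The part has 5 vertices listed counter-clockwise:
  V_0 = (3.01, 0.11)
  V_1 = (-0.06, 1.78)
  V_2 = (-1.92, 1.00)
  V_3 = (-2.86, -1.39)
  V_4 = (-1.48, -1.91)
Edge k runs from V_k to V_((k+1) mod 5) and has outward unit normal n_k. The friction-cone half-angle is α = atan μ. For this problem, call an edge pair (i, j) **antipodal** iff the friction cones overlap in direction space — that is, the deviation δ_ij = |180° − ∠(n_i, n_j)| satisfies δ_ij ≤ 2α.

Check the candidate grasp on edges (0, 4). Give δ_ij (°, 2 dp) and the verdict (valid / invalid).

α = atan 0.6 = 30.96°;  2α = 61.93°
edge 0: e_0 = (-3.07, +1.67);  n_0 = (+0.4778, +0.8784)
edge 4: e_4 = (+4.49, +2.02);  n_4 = (+0.4103, -0.9120)
∠(n_0, n_4) = 127.23°
δ = |180° − 127.23°| = 52.77°
52.77° ≤ 2α = 61.93°  →  valid

δ = 52.77°, valid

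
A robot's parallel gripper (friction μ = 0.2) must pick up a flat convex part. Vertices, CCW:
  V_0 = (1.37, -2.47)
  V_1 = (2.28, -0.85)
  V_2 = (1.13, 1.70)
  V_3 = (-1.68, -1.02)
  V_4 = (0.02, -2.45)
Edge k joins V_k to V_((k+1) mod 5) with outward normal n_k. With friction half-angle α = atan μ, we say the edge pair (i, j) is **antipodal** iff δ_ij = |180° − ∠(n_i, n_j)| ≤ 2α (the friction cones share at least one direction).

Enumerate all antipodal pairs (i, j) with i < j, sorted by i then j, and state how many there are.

count = 1; pairs: (0,2)

α = atan 0.2 = 11.31°;  2α = 22.62°
n_0 = (+0.8719, -0.4898)
n_1 = (+0.9116, +0.4111)
n_2 = (-0.6955, +0.7185)
n_3 = (-0.6437, -0.7653)
n_4 = (-0.0148, -0.9999)
  (0,1): δ = 126.40°  ·
  (0,2): δ = 16.61°  ✓
  (0,3): δ = 79.25°  ·
  (0,4): δ = 118.48°  ·
  (1,2): δ = 70.21°  ·
  (1,3): δ = 25.66°  ·
  (1,4): δ = 64.88°  ·
  (2,3): δ = 84.14°  ·
  (2,4): δ = 44.92°  ·
  (3,4): δ = 140.78°  ·
antipodal pairs: 1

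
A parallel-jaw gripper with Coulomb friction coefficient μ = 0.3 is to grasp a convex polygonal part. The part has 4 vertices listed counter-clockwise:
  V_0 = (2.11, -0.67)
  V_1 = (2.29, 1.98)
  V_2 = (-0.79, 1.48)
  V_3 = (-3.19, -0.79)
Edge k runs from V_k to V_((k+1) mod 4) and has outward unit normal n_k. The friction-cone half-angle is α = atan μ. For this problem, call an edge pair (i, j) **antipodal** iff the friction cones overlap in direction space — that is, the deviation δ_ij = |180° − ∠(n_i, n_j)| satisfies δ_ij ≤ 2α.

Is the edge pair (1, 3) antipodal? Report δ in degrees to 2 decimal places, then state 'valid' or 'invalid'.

δ = 7.92°, valid

α = atan 0.3 = 16.70°;  2α = 33.40°
edge 1: e_1 = (-3.08, -0.50);  n_1 = (-0.1602, +0.9871)
edge 3: e_3 = (+5.30, +0.12);  n_3 = (+0.0226, -0.9997)
∠(n_1, n_3) = 172.08°
δ = |180° − 172.08°| = 7.92°
7.92° ≤ 2α = 33.40°  →  valid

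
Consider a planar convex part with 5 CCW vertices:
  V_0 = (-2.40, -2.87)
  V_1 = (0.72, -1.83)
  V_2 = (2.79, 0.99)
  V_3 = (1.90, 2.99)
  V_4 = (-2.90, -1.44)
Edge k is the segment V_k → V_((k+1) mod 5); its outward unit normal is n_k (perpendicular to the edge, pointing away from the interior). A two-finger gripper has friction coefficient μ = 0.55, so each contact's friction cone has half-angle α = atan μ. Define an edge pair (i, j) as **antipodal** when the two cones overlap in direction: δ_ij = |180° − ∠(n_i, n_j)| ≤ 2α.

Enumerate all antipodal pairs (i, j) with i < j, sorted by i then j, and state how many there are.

α = atan 0.55 = 28.81°;  2α = 57.62°
n_0 = (+0.3162, -0.9487)
n_1 = (+0.8061, -0.5917)
n_2 = (+0.9136, +0.4066)
n_3 = (-0.6782, +0.7349)
n_4 = (-0.9440, -0.3301)
  (0,1): δ = 144.72°  ·
  (0,2): δ = 84.45°  ·
  (0,3): δ = 24.27°  ✓
  (0,4): δ = 90.84°  ·
  (1,2): δ = 119.73°  ·
  (1,3): δ = 11.02°  ✓
  (1,4): δ = 55.55°  ✓
  (2,3): δ = 71.28°  ·
  (2,4): δ = 4.72°  ✓
  (3,4): δ = 113.43°  ·
antipodal pairs: 4

count = 4; pairs: (0,3), (1,3), (1,4), (2,4)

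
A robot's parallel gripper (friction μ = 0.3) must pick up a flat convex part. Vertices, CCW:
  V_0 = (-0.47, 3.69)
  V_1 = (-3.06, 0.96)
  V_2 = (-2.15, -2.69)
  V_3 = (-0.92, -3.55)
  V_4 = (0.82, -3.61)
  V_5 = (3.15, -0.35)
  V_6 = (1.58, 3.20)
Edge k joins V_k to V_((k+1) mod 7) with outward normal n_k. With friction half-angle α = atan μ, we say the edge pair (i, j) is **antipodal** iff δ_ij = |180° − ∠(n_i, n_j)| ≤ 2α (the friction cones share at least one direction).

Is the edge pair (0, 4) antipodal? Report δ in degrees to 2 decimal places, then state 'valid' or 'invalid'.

δ = 7.94°, valid

α = atan 0.3 = 16.70°;  2α = 33.40°
edge 0: e_0 = (-2.59, -2.73);  n_0 = (-0.7255, +0.6883)
edge 4: e_4 = (+2.33, +3.26);  n_4 = (+0.8136, -0.5815)
∠(n_0, n_4) = 172.06°
δ = |180° − 172.06°| = 7.94°
7.94° ≤ 2α = 33.40°  →  valid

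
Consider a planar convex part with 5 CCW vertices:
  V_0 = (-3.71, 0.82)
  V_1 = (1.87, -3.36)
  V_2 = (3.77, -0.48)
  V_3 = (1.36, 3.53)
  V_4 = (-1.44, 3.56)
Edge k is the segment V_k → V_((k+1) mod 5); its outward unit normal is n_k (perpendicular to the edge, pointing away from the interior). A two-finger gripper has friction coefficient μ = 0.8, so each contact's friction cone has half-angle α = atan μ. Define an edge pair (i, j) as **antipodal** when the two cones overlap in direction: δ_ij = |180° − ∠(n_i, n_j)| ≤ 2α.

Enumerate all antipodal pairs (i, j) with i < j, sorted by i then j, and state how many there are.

α = atan 0.8 = 38.66°;  2α = 77.32°
n_0 = (-0.5995, -0.8003)
n_1 = (+0.8347, -0.5507)
n_2 = (+0.8571, +0.5151)
n_3 = (+0.0107, +0.9999)
n_4 = (-0.7701, +0.6380)
  (0,1): δ = 86.58°  ·
  (0,2): δ = 22.16°  ✓
  (0,3): δ = 36.22°  ✓
  (0,4): δ = 87.20°  ·
  (1,2): δ = 115.58°  ·
  (1,3): δ = 57.20°  ✓
  (1,4): δ = 6.23°  ✓
  (2,3): δ = 121.62°  ·
  (2,4): δ = 70.65°  ✓
  (3,4): δ = 129.03°  ·
antipodal pairs: 5

count = 5; pairs: (0,2), (0,3), (1,3), (1,4), (2,4)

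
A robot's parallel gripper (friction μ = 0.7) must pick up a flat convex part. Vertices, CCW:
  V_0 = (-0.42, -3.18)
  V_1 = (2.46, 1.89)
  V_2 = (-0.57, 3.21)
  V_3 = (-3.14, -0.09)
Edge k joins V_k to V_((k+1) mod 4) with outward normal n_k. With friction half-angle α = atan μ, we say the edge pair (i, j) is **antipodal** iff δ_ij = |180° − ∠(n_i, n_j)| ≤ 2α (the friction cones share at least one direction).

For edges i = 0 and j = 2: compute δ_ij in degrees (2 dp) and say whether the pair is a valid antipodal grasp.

α = atan 0.7 = 34.99°;  2α = 69.98°
edge 0: e_0 = (+2.88, +5.07);  n_0 = (+0.8695, -0.4939)
edge 2: e_2 = (-2.57, -3.30);  n_2 = (-0.7890, +0.6144)
∠(n_0, n_2) = 171.69°
δ = |180° − 171.69°| = 8.31°
8.31° ≤ 2α = 69.98°  →  valid

δ = 8.31°, valid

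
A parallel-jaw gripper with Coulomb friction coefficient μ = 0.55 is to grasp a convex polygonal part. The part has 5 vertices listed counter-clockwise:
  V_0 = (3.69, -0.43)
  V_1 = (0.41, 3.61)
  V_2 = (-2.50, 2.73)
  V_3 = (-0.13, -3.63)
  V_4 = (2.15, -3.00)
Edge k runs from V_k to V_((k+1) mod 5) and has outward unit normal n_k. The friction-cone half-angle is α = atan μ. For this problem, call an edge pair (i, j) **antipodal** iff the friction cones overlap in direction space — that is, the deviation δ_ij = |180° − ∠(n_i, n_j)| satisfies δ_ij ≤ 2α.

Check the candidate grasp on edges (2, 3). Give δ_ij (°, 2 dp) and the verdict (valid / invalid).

δ = 94.99°, invalid

α = atan 0.55 = 28.81°;  2α = 57.62°
edge 2: e_2 = (+2.37, -6.36);  n_2 = (-0.9371, -0.3492)
edge 3: e_3 = (+2.28, +0.63);  n_3 = (+0.2663, -0.9639)
∠(n_2, n_3) = 85.01°
δ = |180° − 85.01°| = 94.99°
94.99° > 2α = 57.62°  →  invalid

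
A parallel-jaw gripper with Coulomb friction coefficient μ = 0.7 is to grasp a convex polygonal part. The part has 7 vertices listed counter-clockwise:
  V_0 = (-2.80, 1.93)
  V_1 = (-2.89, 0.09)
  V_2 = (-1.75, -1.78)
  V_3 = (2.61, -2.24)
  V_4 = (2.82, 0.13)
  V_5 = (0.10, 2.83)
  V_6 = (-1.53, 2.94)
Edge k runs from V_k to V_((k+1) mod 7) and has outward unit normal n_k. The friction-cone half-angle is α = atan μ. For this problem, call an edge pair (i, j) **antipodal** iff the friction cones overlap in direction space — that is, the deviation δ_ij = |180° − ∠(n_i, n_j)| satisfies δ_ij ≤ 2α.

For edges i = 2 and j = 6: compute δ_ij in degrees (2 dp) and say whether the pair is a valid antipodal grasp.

δ = 44.52°, valid

α = atan 0.7 = 34.99°;  2α = 69.98°
edge 2: e_2 = (+4.36, -0.46);  n_2 = (-0.1049, -0.9945)
edge 6: e_6 = (-1.27, -1.01);  n_6 = (-0.6224, +0.7827)
∠(n_2, n_6) = 135.48°
δ = |180° − 135.48°| = 44.52°
44.52° ≤ 2α = 69.98°  →  valid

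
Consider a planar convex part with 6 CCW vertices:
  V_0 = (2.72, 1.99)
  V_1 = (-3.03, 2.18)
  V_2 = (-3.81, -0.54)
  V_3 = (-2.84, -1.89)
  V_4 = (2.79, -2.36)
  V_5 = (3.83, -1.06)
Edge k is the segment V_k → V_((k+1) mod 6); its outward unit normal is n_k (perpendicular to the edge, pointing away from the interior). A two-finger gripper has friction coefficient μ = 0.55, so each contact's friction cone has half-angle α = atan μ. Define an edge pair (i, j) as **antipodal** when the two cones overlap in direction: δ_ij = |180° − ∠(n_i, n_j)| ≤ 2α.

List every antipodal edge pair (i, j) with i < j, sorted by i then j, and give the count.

α = atan 0.55 = 28.81°;  2α = 57.62°
n_0 = (+0.0330, +0.9995)
n_1 = (-0.9613, +0.2757)
n_2 = (-0.8121, -0.5835)
n_3 = (-0.0832, -0.9965)
n_4 = (+0.7809, -0.6247)
n_5 = (+0.9397, +0.3420)
  (0,1): δ = 104.11°  ·
  (0,2): δ = 52.41°  ✓
  (0,3): δ = 2.88°  ✓
  (0,4): δ = 53.23°  ✓
  (0,5): δ = 111.89°  ·
  (1,2): δ = 128.30°  ·
  (1,3): δ = 78.77°  ·
  (1,4): δ = 22.66°  ✓
  (1,5): δ = 36.00°  ✓
  (2,3): δ = 130.47°  ·
  (2,4): δ = 74.36°  ·
  (2,5): δ = 15.70°  ✓
  (3,4): δ = 123.89°  ·
  (3,5): δ = 65.23°  ·
  (4,5): δ = 121.34°  ·
antipodal pairs: 6

count = 6; pairs: (0,2), (0,3), (0,4), (1,4), (1,5), (2,5)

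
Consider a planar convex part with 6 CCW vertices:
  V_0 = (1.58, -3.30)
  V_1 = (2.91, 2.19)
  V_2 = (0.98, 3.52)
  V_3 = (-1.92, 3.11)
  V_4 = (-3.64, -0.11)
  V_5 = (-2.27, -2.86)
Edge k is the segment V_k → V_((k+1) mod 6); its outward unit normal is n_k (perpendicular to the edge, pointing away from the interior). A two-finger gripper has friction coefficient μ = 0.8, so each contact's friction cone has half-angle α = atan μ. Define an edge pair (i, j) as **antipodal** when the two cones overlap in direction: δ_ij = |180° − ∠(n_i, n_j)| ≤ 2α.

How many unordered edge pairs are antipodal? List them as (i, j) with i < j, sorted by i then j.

count = 8; pairs: (0,2), (0,3), (0,4), (1,4), (1,5), (2,4), (2,5), (3,5)

α = atan 0.8 = 38.66°;  2α = 77.32°
n_0 = (+0.9719, -0.2354)
n_1 = (+0.5674, +0.8234)
n_2 = (-0.1400, +0.9902)
n_3 = (-0.8820, +0.4712)
n_4 = (-0.8951, -0.4459)
n_5 = (-0.1135, -0.9935)
  (0,1): δ = 110.95°  ·
  (0,2): δ = 68.33°  ✓
  (0,3): δ = 14.49°  ✓
  (0,4): δ = 40.10°  ✓
  (0,5): δ = 97.10°  ·
  (1,2): δ = 137.38°  ·
  (1,3): δ = 83.54°  ·
  (1,4): δ = 28.95°  ✓
  (1,5): δ = 28.05°  ✓
  (2,3): δ = 126.16°  ·
  (2,4): δ = 71.57°  ✓
  (2,5): δ = 14.57°  ✓
  (3,4): δ = 125.41°  ·
  (3,5): δ = 68.41°  ✓
  (4,5): δ = 123.00°  ·
antipodal pairs: 8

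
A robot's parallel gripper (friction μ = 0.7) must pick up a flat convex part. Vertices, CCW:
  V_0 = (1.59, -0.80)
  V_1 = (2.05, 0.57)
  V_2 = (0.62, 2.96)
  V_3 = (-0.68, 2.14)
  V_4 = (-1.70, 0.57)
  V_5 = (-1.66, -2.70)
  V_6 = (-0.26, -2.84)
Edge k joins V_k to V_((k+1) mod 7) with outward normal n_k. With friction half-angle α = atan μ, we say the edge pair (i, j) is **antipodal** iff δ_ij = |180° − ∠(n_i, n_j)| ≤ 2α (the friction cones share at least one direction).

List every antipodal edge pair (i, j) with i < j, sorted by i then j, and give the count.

count = 11; pairs: (0,2), (0,3), (0,4), (1,3), (1,4), (1,5), (2,5), (2,6), (3,5), (3,6), (4,6)

α = atan 0.7 = 34.99°;  2α = 69.98°
n_0 = (+0.9480, -0.3183)
n_1 = (+0.8581, +0.5134)
n_2 = (-0.5335, +0.8458)
n_3 = (-0.8386, +0.5448)
n_4 = (-0.9999, -0.0122)
n_5 = (-0.0995, -0.9950)
n_6 = (+0.7408, -0.6718)
  (0,1): δ = 130.55°  ·
  (0,2): δ = 39.20°  ✓
  (0,3): δ = 14.45°  ✓
  (0,4): δ = 19.26°  ✓
  (0,5): δ = 102.85°  ·
  (0,6): δ = 156.36°  ·
  (1,2): δ = 88.65°  ·
  (1,3): δ = 63.90°  ✓
  (1,4): δ = 30.19°  ✓
  (1,5): δ = 53.40°  ✓
  (1,6): δ = 106.90°  ·
  (2,3): δ = 155.25°  ·
  (2,4): δ = 121.54°  ·
  (2,5): δ = 37.95°  ✓
  (2,6): δ = 15.55°  ✓
  (3,4): δ = 146.29°  ·
  (3,5): δ = 62.70°  ✓
  (3,6): δ = 9.19°  ✓
  (4,5): δ = 96.41°  ·
  (4,6): δ = 42.90°  ✓
  (5,6): δ = 126.49°  ·
antipodal pairs: 11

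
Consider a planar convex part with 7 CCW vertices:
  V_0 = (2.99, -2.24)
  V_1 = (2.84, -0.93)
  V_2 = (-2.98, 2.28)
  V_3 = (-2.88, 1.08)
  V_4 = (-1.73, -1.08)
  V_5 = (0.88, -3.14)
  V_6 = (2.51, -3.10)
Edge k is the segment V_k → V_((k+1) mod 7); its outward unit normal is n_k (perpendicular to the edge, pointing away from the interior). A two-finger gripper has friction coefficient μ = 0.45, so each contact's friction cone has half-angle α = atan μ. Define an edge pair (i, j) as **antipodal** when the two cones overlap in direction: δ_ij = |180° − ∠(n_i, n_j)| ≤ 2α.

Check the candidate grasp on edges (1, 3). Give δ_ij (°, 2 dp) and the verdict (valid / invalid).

α = atan 0.45 = 24.23°;  2α = 48.46°
edge 1: e_1 = (-5.82, +3.21);  n_1 = (+0.4830, +0.8756)
edge 3: e_3 = (+1.15, -2.16);  n_3 = (-0.8827, -0.4700)
∠(n_1, n_3) = 146.91°
δ = |180° − 146.91°| = 33.09°
33.09° ≤ 2α = 48.46°  →  valid

δ = 33.09°, valid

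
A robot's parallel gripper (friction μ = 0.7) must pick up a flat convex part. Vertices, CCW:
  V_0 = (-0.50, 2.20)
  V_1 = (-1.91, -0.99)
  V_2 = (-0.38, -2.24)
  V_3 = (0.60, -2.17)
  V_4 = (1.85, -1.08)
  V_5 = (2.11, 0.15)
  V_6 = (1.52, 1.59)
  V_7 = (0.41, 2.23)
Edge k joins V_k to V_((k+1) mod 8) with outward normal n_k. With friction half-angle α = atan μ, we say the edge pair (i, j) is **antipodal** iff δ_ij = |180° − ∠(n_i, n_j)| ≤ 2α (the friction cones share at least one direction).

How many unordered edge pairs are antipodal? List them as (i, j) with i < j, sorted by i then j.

count = 11; pairs: (0,2), (0,3), (0,4), (0,5), (1,4), (1,5), (1,6), (1,7), (2,6), (2,7), (3,7)

α = atan 0.7 = 34.99°;  2α = 69.98°
n_0 = (-0.9146, +0.4043)
n_1 = (-0.6327, -0.7744)
n_2 = (+0.0712, -0.9975)
n_3 = (+0.6572, -0.7537)
n_4 = (+0.9784, -0.2068)
n_5 = (+0.9253, +0.3791)
n_6 = (+0.4995, +0.8663)
n_7 = (-0.0329, +0.9995)
  (0,1): δ = 105.40°  ·
  (0,2): δ = 62.07°  ✓
  (0,3): δ = 25.07°  ✓
  (0,4): δ = 11.91°  ✓
  (0,5): δ = 46.13°  ✓
  (0,6): δ = 83.88°  ·
  (0,7): δ = 115.73°  ·
  (1,2): δ = 136.67°  ·
  (1,3): δ = 99.66°  ·
  (1,4): δ = 62.69°  ✓
  (1,5): δ = 28.47°  ✓
  (1,6): δ = 9.28°  ✓
  (1,7): δ = 41.14°  ✓
  (2,3): δ = 143.00°  ·
  (2,4): δ = 106.02°  ·
  (2,5): δ = 71.81°  ·
  (2,6): δ = 34.05°  ✓
  (2,7): δ = 2.20°  ✓
  (3,4): δ = 143.02°  ·
  (3,5): δ = 108.81°  ·
  (3,6): δ = 71.06°  ·
  (3,7): δ = 39.20°  ✓
  (4,5): δ = 145.78°  ·
  (4,6): δ = 108.03°  ·
  (4,7): δ = 76.18°  ·
  (5,6): δ = 142.25°  ·
  (5,7): δ = 110.39°  ·
  (6,7): δ = 148.15°  ·
antipodal pairs: 11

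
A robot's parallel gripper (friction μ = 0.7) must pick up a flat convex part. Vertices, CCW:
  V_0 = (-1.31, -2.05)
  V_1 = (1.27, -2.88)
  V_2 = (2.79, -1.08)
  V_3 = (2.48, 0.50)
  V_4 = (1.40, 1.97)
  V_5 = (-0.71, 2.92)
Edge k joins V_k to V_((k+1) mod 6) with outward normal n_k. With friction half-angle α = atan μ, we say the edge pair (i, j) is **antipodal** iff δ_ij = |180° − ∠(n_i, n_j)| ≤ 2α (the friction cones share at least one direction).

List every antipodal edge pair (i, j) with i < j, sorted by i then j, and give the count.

count = 6; pairs: (0,2), (0,3), (0,4), (1,5), (2,5), (3,5)

α = atan 0.7 = 34.99°;  2α = 69.98°
n_0 = (-0.3062, -0.9520)
n_1 = (+0.7640, -0.6452)
n_2 = (+0.9813, +0.1925)
n_3 = (+0.8059, +0.5921)
n_4 = (+0.4105, +0.9118)
n_5 = (-0.9928, +0.1199)
  (0,1): δ = 112.35°  ·
  (0,2): δ = 61.07°  ✓
  (0,3): δ = 35.86°  ✓
  (0,4): δ = 6.41°  ✓
  (0,5): δ = 100.95°  ·
  (1,2): δ = 128.72°  ·
  (1,3): δ = 103.52°  ·
  (1,4): δ = 74.06°  ·
  (1,5): δ = 33.30°  ✓
  (2,3): δ = 154.80°  ·
  (2,4): δ = 125.34°  ·
  (2,5): δ = 17.98°  ✓
  (3,4): δ = 150.54°  ·
  (3,5): δ = 43.19°  ✓
  (4,5): δ = 72.64°  ·
antipodal pairs: 6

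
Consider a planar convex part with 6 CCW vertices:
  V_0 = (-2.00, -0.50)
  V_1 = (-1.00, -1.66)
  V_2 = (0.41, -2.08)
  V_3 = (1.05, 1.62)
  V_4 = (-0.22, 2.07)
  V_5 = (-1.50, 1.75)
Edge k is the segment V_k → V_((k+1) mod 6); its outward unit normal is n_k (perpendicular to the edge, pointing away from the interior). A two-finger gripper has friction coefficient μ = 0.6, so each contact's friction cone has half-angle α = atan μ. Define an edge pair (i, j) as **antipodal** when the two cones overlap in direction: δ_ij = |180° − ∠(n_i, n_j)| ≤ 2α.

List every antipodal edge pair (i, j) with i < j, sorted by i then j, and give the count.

α = atan 0.6 = 30.96°;  2α = 61.93°
n_0 = (-0.7574, -0.6529)
n_1 = (-0.2855, -0.9584)
n_2 = (+0.9854, -0.1704)
n_3 = (+0.3340, +0.9426)
n_4 = (-0.2425, +0.9701)
n_5 = (-0.9762, +0.2169)
  (0,1): δ = 147.35°  ·
  (0,2): δ = 50.58°  ✓
  (0,3): δ = 29.73°  ✓
  (0,4): δ = 63.27°  ·
  (0,5): δ = 126.71°  ·
  (1,2): δ = 83.23°  ·
  (1,3): δ = 2.92°  ✓
  (1,4): δ = 30.62°  ✓
  (1,5): δ = 94.06°  ·
  (2,3): δ = 99.70°  ·
  (2,4): δ = 66.15°  ·
  (2,5): δ = 2.72°  ✓
  (3,4): δ = 146.45°  ·
  (3,5): δ = 83.02°  ·
  (4,5): δ = 116.57°  ·
antipodal pairs: 5

count = 5; pairs: (0,2), (0,3), (1,3), (1,4), (2,5)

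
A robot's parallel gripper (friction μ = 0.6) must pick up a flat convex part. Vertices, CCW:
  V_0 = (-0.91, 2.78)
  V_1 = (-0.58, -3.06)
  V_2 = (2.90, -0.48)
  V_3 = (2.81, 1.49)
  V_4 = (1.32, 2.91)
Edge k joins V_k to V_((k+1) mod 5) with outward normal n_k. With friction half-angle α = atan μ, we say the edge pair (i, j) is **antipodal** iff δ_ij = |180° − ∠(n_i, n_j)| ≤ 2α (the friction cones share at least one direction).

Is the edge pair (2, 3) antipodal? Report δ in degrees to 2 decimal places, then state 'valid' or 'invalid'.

δ = 136.24°, invalid

α = atan 0.6 = 30.96°;  2α = 61.93°
edge 2: e_2 = (-0.09, +1.97);  n_2 = (+0.9990, +0.0456)
edge 3: e_3 = (-1.49, +1.42);  n_3 = (+0.6899, +0.7239)
∠(n_2, n_3) = 43.76°
δ = |180° − 43.76°| = 136.24°
136.24° > 2α = 61.93°  →  invalid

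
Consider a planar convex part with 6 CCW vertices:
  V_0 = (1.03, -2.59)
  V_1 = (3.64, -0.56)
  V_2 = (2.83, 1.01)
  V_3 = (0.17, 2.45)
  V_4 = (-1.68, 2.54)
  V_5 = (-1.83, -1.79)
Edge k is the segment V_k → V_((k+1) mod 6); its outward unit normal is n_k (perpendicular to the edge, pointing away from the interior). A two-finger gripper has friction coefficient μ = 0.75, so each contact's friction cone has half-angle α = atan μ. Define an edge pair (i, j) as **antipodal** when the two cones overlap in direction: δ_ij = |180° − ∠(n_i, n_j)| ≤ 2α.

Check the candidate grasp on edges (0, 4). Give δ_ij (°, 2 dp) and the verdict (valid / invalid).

δ = 50.14°, valid

α = atan 0.75 = 36.87°;  2α = 73.74°
edge 0: e_0 = (+2.61, +2.03);  n_0 = (+0.6139, -0.7894)
edge 4: e_4 = (-0.15, -4.33);  n_4 = (-0.9994, +0.0346)
∠(n_0, n_4) = 129.86°
δ = |180° − 129.86°| = 50.14°
50.14° ≤ 2α = 73.74°  →  valid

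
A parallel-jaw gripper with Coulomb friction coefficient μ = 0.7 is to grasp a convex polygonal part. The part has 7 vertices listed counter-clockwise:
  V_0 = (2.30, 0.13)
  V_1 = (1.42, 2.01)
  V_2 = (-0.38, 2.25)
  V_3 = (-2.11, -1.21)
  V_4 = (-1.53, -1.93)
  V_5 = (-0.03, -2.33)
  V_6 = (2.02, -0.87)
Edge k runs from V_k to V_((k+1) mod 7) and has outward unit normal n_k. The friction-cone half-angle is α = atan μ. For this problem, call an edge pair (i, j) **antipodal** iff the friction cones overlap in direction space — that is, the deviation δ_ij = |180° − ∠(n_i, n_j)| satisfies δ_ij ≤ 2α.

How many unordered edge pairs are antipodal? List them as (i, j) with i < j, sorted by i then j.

α = atan 0.7 = 34.99°;  2α = 69.98°
n_0 = (+0.9057, +0.4239)
n_1 = (+0.1322, +0.9912)
n_2 = (-0.8944, +0.4472)
n_3 = (-0.7788, -0.6273)
n_4 = (-0.2577, -0.9662)
n_5 = (+0.5801, -0.8145)
n_6 = (+0.9630, -0.2696)
  (0,1): δ = 122.68°  ·
  (0,2): δ = 51.65°  ✓
  (0,3): δ = 13.77°  ✓
  (0,4): δ = 49.98°  ✓
  (0,5): δ = 100.37°  ·
  (0,6): δ = 139.27°  ·
  (1,2): δ = 108.97°  ·
  (1,3): δ = 43.55°  ✓
  (1,4): δ = 7.34°  ✓
  (1,5): δ = 43.05°  ✓
  (1,6): δ = 81.95°  ·
  (2,3): δ = 114.58°  ·
  (2,4): δ = 78.37°  ·
  (2,5): δ = 27.98°  ✓
  (2,6): δ = 10.92°  ✓
  (3,4): δ = 143.78°  ·
  (3,5): δ = 93.40°  ·
  (3,6): δ = 54.50°  ✓
  (4,5): δ = 129.61°  ·
  (4,6): δ = 90.71°  ·
  (5,6): δ = 141.10°  ·
antipodal pairs: 9

count = 9; pairs: (0,2), (0,3), (0,4), (1,3), (1,4), (1,5), (2,5), (2,6), (3,6)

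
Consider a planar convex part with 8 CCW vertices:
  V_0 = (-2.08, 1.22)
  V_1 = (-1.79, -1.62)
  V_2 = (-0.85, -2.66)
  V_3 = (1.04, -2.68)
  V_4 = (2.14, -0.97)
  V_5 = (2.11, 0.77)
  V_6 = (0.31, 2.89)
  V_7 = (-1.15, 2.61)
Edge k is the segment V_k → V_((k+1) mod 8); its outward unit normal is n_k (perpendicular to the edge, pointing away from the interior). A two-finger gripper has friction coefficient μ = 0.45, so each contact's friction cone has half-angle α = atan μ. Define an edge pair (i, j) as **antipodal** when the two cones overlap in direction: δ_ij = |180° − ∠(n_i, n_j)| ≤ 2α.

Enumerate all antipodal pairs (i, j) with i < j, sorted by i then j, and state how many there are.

α = atan 0.45 = 24.23°;  2α = 48.46°
n_0 = (-0.9948, -0.1016)
n_1 = (-0.7419, -0.6705)
n_2 = (-0.0106, -0.9999)
n_3 = (+0.8410, -0.5410)
n_4 = (+0.9999, +0.0172)
n_5 = (+0.7623, +0.6472)
n_6 = (-0.1883, +0.9821)
n_7 = (-0.8311, +0.5561)
  (0,1): δ = 143.72°  ·
  (0,2): δ = 96.44°  ·
  (0,3): δ = 38.58°  ✓
  (0,4): δ = 4.84°  ✓
  (0,5): δ = 34.50°  ✓
  (0,6): δ = 95.03°  ·
  (0,7): δ = 140.38°  ·
  (1,2): δ = 132.72°  ·
  (1,3): δ = 74.86°  ·
  (1,4): δ = 41.12°  ✓
  (1,5): δ = 1.78°  ✓
  (1,6): δ = 58.75°  ·
  (1,7): δ = 104.11°  ·
  (2,3): δ = 122.15°  ·
  (2,4): δ = 88.41°  ·
  (2,5): δ = 49.06°  ·
  (2,6): δ = 11.46°  ✓
  (2,7): δ = 56.82°  ·
  (3,4): δ = 146.26°  ·
  (3,5): δ = 106.91°  ·
  (3,6): δ = 46.39°  ✓
  (3,7): δ = 1.03°  ✓
  (4,5): δ = 140.65°  ·
  (4,6): δ = 80.13°  ·
  (4,7): δ = 34.77°  ✓
  (5,6): δ = 119.48°  ·
  (5,7): δ = 74.12°  ·
  (6,7): δ = 134.64°  ·
antipodal pairs: 9

count = 9; pairs: (0,3), (0,4), (0,5), (1,4), (1,5), (2,6), (3,6), (3,7), (4,7)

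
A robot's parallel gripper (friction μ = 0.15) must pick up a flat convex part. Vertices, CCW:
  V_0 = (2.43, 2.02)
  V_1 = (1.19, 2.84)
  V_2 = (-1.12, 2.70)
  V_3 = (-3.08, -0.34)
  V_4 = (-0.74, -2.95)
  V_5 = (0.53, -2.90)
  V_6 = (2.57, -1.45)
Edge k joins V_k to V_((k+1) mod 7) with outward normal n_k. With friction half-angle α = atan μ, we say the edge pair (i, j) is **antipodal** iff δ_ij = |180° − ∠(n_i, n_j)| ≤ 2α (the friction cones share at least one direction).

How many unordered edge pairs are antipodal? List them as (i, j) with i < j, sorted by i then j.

count = 2; pairs: (0,3), (1,4)

α = atan 0.15 = 8.53°;  2α = 17.06°
n_0 = (+0.5516, +0.8341)
n_1 = (-0.0605, +0.9982)
n_2 = (-0.8405, +0.5419)
n_3 = (-0.7446, -0.6675)
n_4 = (+0.0393, -0.9992)
n_5 = (+0.5793, -0.8151)
n_6 = (+0.9992, +0.0403)
  (0,1): δ = 143.06°  ·
  (0,2): δ = 89.34°  ·
  (0,3): δ = 14.65°  ✓
  (0,4): δ = 35.73°  ·
  (0,5): δ = 68.88°  ·
  (0,6): δ = 125.79°  ·
  (1,2): δ = 126.28°  ·
  (1,3): δ = 51.59°  ·
  (1,4): δ = 1.21°  ✓
  (1,5): δ = 31.94°  ·
  (1,6): δ = 88.84°  ·
  (2,3): δ = 105.31°  ·
  (2,4): δ = 54.93°  ·
  (2,5): δ = 21.78°  ·
  (2,6): δ = 35.12°  ·
  (3,4): δ = 129.62°  ·
  (3,5): δ = 96.47°  ·
  (3,6): δ = 39.57°  ·
  (4,5): δ = 146.85°  ·
  (4,6): δ = 89.94°  ·
  (5,6): δ = 123.09°  ·
antipodal pairs: 2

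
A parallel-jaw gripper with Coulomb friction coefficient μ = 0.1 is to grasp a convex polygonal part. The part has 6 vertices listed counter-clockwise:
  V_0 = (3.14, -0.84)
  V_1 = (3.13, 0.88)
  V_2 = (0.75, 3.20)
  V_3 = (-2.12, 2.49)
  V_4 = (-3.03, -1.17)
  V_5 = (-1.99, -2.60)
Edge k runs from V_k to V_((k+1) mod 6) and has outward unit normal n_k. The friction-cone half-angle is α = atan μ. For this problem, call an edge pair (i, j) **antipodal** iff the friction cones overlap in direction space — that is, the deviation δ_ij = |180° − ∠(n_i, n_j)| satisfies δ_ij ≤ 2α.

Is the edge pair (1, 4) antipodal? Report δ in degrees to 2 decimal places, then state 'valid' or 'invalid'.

α = atan 0.1 = 5.71°;  2α = 11.42°
edge 1: e_1 = (-2.38, +2.32);  n_1 = (+0.6980, +0.7161)
edge 4: e_4 = (+1.04, -1.43);  n_4 = (-0.8087, -0.5882)
∠(n_1, n_4) = 170.30°
δ = |180° − 170.30°| = 9.70°
9.70° ≤ 2α = 11.42°  →  valid

δ = 9.70°, valid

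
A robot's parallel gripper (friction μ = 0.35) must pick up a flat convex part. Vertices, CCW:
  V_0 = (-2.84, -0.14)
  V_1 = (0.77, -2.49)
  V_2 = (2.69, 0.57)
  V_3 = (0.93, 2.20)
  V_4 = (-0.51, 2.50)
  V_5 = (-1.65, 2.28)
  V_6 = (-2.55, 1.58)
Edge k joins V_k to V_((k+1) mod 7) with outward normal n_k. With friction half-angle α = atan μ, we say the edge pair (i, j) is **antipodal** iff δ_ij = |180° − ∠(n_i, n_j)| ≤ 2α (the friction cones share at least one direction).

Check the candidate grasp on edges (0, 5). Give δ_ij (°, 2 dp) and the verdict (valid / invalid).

α = atan 0.35 = 19.29°;  2α = 38.58°
edge 0: e_0 = (+3.61, -2.35);  n_0 = (-0.5456, -0.8381)
edge 5: e_5 = (-0.90, -0.70);  n_5 = (-0.6139, +0.7894)
∠(n_0, n_5) = 109.06°
δ = |180° − 109.06°| = 70.94°
70.94° > 2α = 38.58°  →  invalid

δ = 70.94°, invalid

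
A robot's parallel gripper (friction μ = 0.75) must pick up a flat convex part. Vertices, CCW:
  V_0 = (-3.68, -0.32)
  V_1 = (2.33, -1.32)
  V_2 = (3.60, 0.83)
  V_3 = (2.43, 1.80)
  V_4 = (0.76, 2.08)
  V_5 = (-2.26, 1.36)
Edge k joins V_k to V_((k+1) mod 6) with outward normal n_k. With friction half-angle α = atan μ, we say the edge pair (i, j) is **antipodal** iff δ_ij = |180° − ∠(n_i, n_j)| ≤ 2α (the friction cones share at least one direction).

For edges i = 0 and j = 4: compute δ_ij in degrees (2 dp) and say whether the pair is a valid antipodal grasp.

α = atan 0.75 = 36.87°;  2α = 73.74°
edge 0: e_0 = (+6.01, -1.00);  n_0 = (-0.1641, -0.9864)
edge 4: e_4 = (-3.02, -0.72);  n_4 = (-0.2319, +0.9727)
∠(n_0, n_4) = 157.14°
δ = |180° − 157.14°| = 22.86°
22.86° ≤ 2α = 73.74°  →  valid

δ = 22.86°, valid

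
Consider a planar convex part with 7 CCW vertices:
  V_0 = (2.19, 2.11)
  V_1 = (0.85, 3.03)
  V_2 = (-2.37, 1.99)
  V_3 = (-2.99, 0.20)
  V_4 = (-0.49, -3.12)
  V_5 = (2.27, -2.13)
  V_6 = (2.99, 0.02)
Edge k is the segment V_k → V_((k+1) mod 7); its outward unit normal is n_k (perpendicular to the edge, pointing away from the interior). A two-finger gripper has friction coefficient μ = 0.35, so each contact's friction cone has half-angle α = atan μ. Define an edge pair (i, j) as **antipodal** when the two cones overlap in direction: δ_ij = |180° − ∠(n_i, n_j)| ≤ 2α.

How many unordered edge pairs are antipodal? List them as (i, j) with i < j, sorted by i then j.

α = atan 0.35 = 19.29°;  2α = 38.58°
n_0 = (+0.5660, +0.8244)
n_1 = (-0.3073, +0.9516)
n_2 = (-0.9449, +0.3273)
n_3 = (-0.7988, -0.6015)
n_4 = (+0.3376, -0.9413)
n_5 = (+0.9482, -0.3176)
n_6 = (+0.9339, +0.3575)
  (0,1): δ = 127.63°  ·
  (0,2): δ = 74.63°  ·
  (0,3): δ = 18.55°  ✓
  (0,4): δ = 54.20°  ·
  (0,5): δ = 105.96°  ·
  (0,6): δ = 145.42°  ·
  (1,2): δ = 127.00°  ·
  (1,3): δ = 70.92°  ·
  (1,4): δ = 1.83°  ✓
  (1,5): δ = 53.59°  ·
  (1,6): δ = 93.05°  ·
  (2,3): δ = 123.92°  ·
  (2,4): δ = 51.16°  ·
  (2,5): δ = 0.59°  ✓
  (2,6): δ = 40.05°  ·
  (3,4): δ = 107.25°  ·
  (3,5): δ = 55.50°  ·
  (3,6): δ = 16.03°  ✓
  (4,5): δ = 128.25°  ·
  (4,6): δ = 88.79°  ·
  (5,6): δ = 140.54°  ·
antipodal pairs: 4

count = 4; pairs: (0,3), (1,4), (2,5), (3,6)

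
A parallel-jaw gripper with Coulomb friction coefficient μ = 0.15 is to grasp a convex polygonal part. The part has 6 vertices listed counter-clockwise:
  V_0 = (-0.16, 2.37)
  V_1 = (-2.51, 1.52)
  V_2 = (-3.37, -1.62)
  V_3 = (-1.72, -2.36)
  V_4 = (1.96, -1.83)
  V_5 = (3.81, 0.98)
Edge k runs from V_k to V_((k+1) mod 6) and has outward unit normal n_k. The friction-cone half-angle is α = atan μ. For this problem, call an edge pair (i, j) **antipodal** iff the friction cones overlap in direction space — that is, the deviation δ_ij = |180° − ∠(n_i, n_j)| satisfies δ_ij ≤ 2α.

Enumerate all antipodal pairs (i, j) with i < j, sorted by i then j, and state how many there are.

α = atan 0.15 = 8.53°;  2α = 17.06°
n_0 = (-0.3401, +0.9404)
n_1 = (-0.9645, +0.2642)
n_2 = (-0.4092, -0.9124)
n_3 = (+0.1426, -0.9898)
n_4 = (+0.8352, -0.5499)
n_5 = (+0.3305, +0.9438)
  (0,1): δ = 125.20°  ·
  (0,2): δ = 44.04°  ·
  (0,3): δ = 11.69°  ✓
  (0,4): δ = 36.76°  ·
  (0,5): δ = 140.82°  ·
  (1,2): δ = 98.84°  ·
  (1,3): δ = 66.49°  ·
  (1,4): δ = 18.04°  ·
  (1,5): δ = 86.02°  ·
  (2,3): δ = 147.65°  ·
  (2,4): δ = 99.20°  ·
  (2,5): δ = 4.86°  ✓
  (3,4): δ = 131.55°  ·
  (3,5): δ = 27.49°  ·
  (4,5): δ = 75.94°  ·
antipodal pairs: 2

count = 2; pairs: (0,3), (2,5)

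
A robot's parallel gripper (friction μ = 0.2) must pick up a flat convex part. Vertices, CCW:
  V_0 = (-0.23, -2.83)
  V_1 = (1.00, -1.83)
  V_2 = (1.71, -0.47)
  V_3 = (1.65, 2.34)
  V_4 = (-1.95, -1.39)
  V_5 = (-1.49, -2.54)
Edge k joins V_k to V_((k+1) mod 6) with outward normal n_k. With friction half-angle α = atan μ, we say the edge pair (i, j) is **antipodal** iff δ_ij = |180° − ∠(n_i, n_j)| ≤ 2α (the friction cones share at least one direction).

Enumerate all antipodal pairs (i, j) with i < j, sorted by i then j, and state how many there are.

count = 3; pairs: (0,3), (1,3), (2,4)

α = atan 0.2 = 11.31°;  2α = 22.62°
n_0 = (+0.6308, -0.7759)
n_1 = (+0.8865, -0.4628)
n_2 = (+0.9998, +0.0213)
n_3 = (-0.7195, +0.6945)
n_4 = (-0.9285, -0.3714)
n_5 = (-0.2243, -0.9745)
  (0,1): δ = 156.68°  ·
  (0,2): δ = 127.89°  ·
  (0,3): δ = 6.90°  ✓
  (0,4): δ = 72.69°  ·
  (0,5): δ = 127.93°  ·
  (1,2): δ = 151.21°  ·
  (1,3): δ = 16.42°  ✓
  (1,4): δ = 49.37°  ·
  (1,5): δ = 104.61°  ·
  (2,3): δ = 45.21°  ·
  (2,4): δ = 20.58°  ✓
  (2,5): δ = 75.82°  ·
  (3,4): δ = 114.21°  ·
  (3,5): δ = 58.98°  ·
  (4,5): δ = 124.76°  ·
antipodal pairs: 3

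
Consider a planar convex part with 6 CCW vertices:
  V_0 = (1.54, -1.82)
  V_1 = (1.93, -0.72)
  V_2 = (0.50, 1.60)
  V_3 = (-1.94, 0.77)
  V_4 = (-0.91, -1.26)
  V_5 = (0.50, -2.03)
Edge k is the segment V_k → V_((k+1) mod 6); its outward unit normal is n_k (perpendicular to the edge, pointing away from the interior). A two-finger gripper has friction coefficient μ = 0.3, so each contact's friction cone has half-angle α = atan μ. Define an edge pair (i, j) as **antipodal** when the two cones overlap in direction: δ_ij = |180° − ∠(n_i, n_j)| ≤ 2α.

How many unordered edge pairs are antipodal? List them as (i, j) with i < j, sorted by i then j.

α = atan 0.3 = 16.70°;  2α = 33.40°
n_0 = (+0.9425, -0.3342)
n_1 = (+0.8513, +0.5247)
n_2 = (-0.3220, +0.9467)
n_3 = (-0.8918, -0.4525)
n_4 = (-0.4793, -0.8777)
n_5 = (+0.1979, -0.9802)
  (0,1): δ = 128.83°  ·
  (0,2): δ = 51.69°  ·
  (0,3): δ = 46.42°  ·
  (0,4): δ = 80.88°  ·
  (0,5): δ = 120.94°  ·
  (1,2): δ = 102.86°  ·
  (1,3): δ = 4.75°  ✓
  (1,4): δ = 29.71°  ✓
  (1,5): δ = 69.77°  ·
  (2,3): δ = 81.88°  ·
  (2,4): δ = 47.43°  ·
  (2,5): δ = 7.37°  ✓
  (3,4): δ = 145.54°  ·
  (3,5): δ = 105.49°  ·
  (4,5): δ = 139.95°  ·
antipodal pairs: 3

count = 3; pairs: (1,3), (1,4), (2,5)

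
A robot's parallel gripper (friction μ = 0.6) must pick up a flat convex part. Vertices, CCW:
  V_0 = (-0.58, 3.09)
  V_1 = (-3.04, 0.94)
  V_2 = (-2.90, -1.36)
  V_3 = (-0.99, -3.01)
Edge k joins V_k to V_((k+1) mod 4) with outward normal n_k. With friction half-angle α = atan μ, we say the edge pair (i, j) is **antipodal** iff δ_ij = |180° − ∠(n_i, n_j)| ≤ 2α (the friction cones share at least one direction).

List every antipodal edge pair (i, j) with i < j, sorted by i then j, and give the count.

count = 3; pairs: (0,3), (1,3), (2,3)

α = atan 0.6 = 30.96°;  2α = 61.93°
n_0 = (-0.6581, +0.7530)
n_1 = (-0.9982, -0.0608)
n_2 = (-0.6537, -0.7567)
n_3 = (+0.9977, -0.0671)
  (0,1): δ = 127.67°  ·
  (0,2): δ = 81.98°  ·
  (0,3): δ = 45.00°  ✓
  (1,2): δ = 134.31°  ·
  (1,3): δ = 7.33°  ✓
  (2,3): δ = 53.02°  ✓
antipodal pairs: 3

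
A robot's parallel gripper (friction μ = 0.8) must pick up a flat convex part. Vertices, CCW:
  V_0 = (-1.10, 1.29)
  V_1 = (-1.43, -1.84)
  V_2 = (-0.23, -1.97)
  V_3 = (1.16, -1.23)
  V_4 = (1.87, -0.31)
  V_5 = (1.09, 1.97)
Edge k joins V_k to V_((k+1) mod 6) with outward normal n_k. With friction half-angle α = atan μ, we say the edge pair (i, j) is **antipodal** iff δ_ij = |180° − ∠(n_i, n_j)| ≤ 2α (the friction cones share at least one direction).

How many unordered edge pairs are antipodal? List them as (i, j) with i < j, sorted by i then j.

α = atan 0.8 = 38.66°;  2α = 77.32°
n_0 = (-0.9945, +0.1049)
n_1 = (-0.1077, -0.9942)
n_2 = (+0.4699, -0.8827)
n_3 = (+0.7917, -0.6110)
n_4 = (+0.9462, +0.3237)
n_5 = (-0.2965, +0.9550)
  (0,1): δ = 90.16°  ·
  (0,2): δ = 55.95°  ✓
  (0,3): δ = 31.64°  ✓
  (0,4): δ = 24.90°  ✓
  (0,5): δ = 113.27°  ·
  (1,2): δ = 145.79°  ·
  (1,3): δ = 121.48°  ·
  (1,4): δ = 64.93°  ✓
  (1,5): δ = 23.43°  ✓
  (2,3): δ = 155.69°  ·
  (2,4): δ = 99.14°  ·
  (2,5): δ = 10.78°  ✓
  (3,4): δ = 123.46°  ·
  (3,5): δ = 35.09°  ✓
  (4,5): δ = 91.64°  ·
antipodal pairs: 7

count = 7; pairs: (0,2), (0,3), (0,4), (1,4), (1,5), (2,5), (3,5)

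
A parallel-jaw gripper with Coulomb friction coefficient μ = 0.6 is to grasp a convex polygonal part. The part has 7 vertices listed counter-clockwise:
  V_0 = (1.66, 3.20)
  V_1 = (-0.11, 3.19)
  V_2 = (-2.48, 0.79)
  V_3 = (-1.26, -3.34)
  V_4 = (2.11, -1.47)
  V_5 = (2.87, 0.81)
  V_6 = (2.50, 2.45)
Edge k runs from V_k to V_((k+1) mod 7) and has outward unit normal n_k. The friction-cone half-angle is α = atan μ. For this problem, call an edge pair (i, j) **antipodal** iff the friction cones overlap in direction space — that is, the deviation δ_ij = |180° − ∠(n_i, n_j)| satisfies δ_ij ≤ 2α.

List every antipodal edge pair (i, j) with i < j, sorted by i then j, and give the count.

α = atan 0.6 = 30.96°;  2α = 61.93°
n_0 = (-0.0056, +1.0000)
n_1 = (-0.7115, +0.7026)
n_2 = (-0.9590, -0.2833)
n_3 = (+0.4852, -0.8744)
n_4 = (+0.9487, -0.3162)
n_5 = (+0.9755, +0.2201)
n_6 = (+0.6660, +0.7459)
  (0,1): δ = 134.96°  ·
  (0,2): δ = 73.87°  ·
  (0,3): δ = 28.70°  ✓
  (0,4): δ = 71.24°  ·
  (0,5): δ = 102.39°  ·
  (0,6): δ = 137.92°  ·
  (1,2): δ = 118.90°  ·
  (1,3): δ = 16.33°  ✓
  (1,4): δ = 26.20°  ✓
  (1,5): δ = 57.35°  ✓
  (1,6): δ = 92.88°  ·
  (2,3): δ = 77.43°  ·
  (2,4): δ = 34.89°  ✓
  (2,5): δ = 3.74°  ✓
  (2,6): δ = 31.78°  ✓
  (3,4): δ = 137.46°  ·
  (3,5): δ = 106.31°  ·
  (3,6): δ = 70.79°  ·
  (4,5): δ = 148.85°  ·
  (4,6): δ = 113.33°  ·
  (5,6): δ = 144.47°  ·
antipodal pairs: 7

count = 7; pairs: (0,3), (1,3), (1,4), (1,5), (2,4), (2,5), (2,6)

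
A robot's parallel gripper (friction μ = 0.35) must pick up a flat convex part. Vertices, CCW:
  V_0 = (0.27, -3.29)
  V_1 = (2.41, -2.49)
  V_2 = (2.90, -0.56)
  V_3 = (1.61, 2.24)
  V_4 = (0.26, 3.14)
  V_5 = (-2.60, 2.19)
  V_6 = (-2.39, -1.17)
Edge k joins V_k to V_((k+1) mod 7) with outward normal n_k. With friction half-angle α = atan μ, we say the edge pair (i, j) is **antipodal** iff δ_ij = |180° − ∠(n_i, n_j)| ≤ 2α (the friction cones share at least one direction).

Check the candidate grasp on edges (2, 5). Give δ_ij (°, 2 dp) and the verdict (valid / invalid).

α = atan 0.35 = 19.29°;  2α = 38.58°
edge 2: e_2 = (-1.29, +2.80);  n_2 = (+0.9082, +0.4184)
edge 5: e_5 = (+0.21, -3.36);  n_5 = (-0.9981, -0.0624)
∠(n_2, n_5) = 158.84°
δ = |180° − 158.84°| = 21.16°
21.16° ≤ 2α = 38.58°  →  valid

δ = 21.16°, valid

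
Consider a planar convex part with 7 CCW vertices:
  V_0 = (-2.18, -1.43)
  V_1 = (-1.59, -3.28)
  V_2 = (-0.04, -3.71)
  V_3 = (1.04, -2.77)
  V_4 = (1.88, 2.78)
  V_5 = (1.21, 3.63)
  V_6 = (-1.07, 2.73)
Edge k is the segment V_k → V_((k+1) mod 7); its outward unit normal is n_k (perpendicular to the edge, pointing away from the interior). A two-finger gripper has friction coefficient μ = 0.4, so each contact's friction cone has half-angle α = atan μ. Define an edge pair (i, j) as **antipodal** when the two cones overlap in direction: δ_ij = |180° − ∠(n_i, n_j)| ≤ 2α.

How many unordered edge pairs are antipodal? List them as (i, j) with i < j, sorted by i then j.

count = 7; pairs: (0,3), (0,4), (1,4), (1,5), (2,5), (2,6), (3,6)

α = atan 0.4 = 21.80°;  2α = 43.60°
n_0 = (-0.9527, -0.3038)
n_1 = (-0.2673, -0.9636)
n_2 = (+0.6565, -0.7543)
n_3 = (+0.9887, -0.1496)
n_4 = (+0.7854, +0.6190)
n_5 = (-0.3672, +0.9302)
n_6 = (-0.9662, +0.2578)
  (0,1): δ = 123.19°  ·
  (0,2): δ = 66.65°  ·
  (0,3): δ = 26.29°  ✓
  (0,4): δ = 20.56°  ✓
  (0,5): δ = 93.85°  ·
  (0,6): δ = 147.37°  ·
  (1,2): δ = 123.46°  ·
  (1,3): δ = 83.10°  ·
  (1,4): δ = 36.25°  ✓
  (1,5): δ = 37.05°  ✓
  (1,6): δ = 90.57°  ·
  (2,3): δ = 139.64°  ·
  (2,4): δ = 92.79°  ·
  (2,5): δ = 19.49°  ✓
  (2,6): δ = 34.02°  ✓
  (3,4): δ = 133.15°  ·
  (3,5): δ = 59.85°  ·
  (3,6): δ = 6.33°  ✓
  (4,5): δ = 106.71°  ·
  (4,6): δ = 53.19°  ·
  (5,6): δ = 126.48°  ·
antipodal pairs: 7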